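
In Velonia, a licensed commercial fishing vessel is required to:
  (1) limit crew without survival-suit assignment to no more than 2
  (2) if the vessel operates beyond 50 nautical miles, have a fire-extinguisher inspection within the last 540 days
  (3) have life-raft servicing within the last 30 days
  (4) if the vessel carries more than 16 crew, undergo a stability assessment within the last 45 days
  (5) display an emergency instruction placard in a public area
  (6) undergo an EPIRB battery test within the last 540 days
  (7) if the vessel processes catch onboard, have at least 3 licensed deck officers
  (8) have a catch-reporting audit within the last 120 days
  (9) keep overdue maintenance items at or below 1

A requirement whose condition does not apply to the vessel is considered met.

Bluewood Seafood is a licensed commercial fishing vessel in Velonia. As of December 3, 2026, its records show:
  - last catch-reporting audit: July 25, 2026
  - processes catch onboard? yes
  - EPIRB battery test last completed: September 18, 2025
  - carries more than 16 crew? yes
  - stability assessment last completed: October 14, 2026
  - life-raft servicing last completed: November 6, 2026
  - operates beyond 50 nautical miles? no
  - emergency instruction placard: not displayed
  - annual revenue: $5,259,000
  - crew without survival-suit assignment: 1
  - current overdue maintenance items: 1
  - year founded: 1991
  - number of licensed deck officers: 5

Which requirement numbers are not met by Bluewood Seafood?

1. crew without survival-suit assignment 1 ≤ 2 → met
2. condition 'operates beyond 50 nautical miles' does not hold → requirement n/a → met
3. life-raft servicing 27 days ago vs limit 30 → met
4. condition 'carries more than 16 crew' holds; stability assessment 50 days ago vs limit 45 → not met
5. emergency instruction placard absent → not met
6. EPIRB battery test 441 days ago vs limit 540 → met
7. condition 'processes catch onboard' holds; licensed deck officers 5 ≥ 3 → met
8. catch-reporting audit 131 days ago vs limit 120 → not met
9. overdue maintenance items 1 ≤ 1 → met
Not met: 4, 5, 8

4, 5, 8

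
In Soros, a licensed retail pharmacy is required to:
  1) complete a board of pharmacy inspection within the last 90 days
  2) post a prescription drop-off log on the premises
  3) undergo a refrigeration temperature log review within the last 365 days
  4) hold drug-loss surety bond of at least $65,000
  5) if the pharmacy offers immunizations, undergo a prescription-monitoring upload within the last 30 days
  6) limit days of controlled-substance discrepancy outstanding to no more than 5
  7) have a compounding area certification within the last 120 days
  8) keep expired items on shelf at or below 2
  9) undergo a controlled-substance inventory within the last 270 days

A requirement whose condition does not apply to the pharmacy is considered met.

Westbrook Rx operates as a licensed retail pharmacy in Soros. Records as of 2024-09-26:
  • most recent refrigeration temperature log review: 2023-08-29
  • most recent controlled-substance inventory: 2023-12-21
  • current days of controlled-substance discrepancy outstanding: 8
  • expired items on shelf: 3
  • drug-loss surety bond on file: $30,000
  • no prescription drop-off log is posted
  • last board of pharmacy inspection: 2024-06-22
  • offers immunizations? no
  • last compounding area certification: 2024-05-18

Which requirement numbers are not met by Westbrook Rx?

1, 2, 3, 4, 6, 7, 8, 9

1. board of pharmacy inspection 96 days ago vs limit 90 → not met
2. prescription drop-off log absent → not met
3. refrigeration temperature log review 394 days ago vs limit 365 → not met
4. drug-loss surety bond $30,000 < $65,000 → not met
5. condition 'offers immunizations' does not hold → requirement n/a → met
6. days of controlled-substance discrepancy outstanding 8 > 5 → not met
7. compounding area certification 131 days ago vs limit 120 → not met
8. expired items on shelf 3 > 2 → not met
9. controlled-substance inventory 280 days ago vs limit 270 → not met
Not met: 1, 2, 3, 4, 6, 7, 8, 9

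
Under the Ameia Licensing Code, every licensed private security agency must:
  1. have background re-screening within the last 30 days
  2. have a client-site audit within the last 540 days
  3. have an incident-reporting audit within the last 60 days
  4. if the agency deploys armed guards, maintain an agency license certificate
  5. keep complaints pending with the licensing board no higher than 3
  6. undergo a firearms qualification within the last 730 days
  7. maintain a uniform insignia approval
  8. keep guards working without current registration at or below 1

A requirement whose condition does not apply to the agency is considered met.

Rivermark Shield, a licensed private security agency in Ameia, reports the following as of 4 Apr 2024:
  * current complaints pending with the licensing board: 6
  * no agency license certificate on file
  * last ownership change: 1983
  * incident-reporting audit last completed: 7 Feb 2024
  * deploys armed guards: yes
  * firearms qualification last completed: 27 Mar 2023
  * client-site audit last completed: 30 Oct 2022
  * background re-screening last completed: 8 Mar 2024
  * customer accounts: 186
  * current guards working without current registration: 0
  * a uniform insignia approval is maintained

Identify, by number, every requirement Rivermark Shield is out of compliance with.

1. background re-screening 27 days ago vs limit 30 → met
2. client-site audit 522 days ago vs limit 540 → met
3. incident-reporting audit 57 days ago vs limit 60 → met
4. condition 'deploys armed guards' holds; agency license certificate absent → not met
5. complaints pending with the licensing board 6 > 3 → not met
6. firearms qualification 374 days ago vs limit 730 → met
7. uniform insignia approval present → met
8. guards working without current registration 0 ≤ 1 → met
Not met: 4, 5

4, 5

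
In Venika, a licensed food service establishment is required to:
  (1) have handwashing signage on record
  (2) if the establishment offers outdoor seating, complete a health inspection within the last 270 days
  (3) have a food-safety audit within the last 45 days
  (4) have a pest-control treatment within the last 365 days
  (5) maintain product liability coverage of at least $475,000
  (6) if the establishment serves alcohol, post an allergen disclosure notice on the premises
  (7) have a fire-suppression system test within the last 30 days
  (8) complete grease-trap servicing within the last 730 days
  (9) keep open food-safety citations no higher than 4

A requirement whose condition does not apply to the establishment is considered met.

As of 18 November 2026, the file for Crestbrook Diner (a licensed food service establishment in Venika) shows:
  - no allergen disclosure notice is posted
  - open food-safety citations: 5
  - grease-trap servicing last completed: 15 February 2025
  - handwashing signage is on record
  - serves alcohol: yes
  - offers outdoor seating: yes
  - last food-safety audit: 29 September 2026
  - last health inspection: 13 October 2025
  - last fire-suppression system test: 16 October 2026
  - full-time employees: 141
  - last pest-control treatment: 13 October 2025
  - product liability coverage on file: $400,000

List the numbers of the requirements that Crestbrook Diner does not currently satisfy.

1. handwashing signage present → met
2. condition 'offers outdoor seating' holds; health inspection 401 days ago vs limit 270 → not met
3. food-safety audit 50 days ago vs limit 45 → not met
4. pest-control treatment 401 days ago vs limit 365 → not met
5. product liability coverage $400,000 < $475,000 → not met
6. condition 'serves alcohol' holds; allergen disclosure notice absent → not met
7. fire-suppression system test 33 days ago vs limit 30 → not met
8. grease-trap servicing 641 days ago vs limit 730 → met
9. open food-safety citations 5 > 4 → not met
Not met: 2, 3, 4, 5, 6, 7, 9

2, 3, 4, 5, 6, 7, 9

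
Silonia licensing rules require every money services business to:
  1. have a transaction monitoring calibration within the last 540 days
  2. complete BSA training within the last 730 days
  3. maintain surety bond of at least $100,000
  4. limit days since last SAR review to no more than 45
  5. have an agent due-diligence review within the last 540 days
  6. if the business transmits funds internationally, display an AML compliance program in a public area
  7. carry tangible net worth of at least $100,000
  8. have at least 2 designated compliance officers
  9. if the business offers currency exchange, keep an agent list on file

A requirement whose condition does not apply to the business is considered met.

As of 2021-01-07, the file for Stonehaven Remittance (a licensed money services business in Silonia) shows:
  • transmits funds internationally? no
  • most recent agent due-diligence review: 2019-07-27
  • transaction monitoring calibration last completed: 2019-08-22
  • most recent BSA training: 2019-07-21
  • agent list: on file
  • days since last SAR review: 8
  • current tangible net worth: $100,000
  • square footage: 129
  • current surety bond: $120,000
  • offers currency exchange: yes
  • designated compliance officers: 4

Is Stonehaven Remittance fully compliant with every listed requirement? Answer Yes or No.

1. transaction monitoring calibration 504 days ago vs limit 540 → met
2. BSA training 536 days ago vs limit 730 → met
3. surety bond $120,000 ≥ $100,000 → met
4. days since last SAR review 8 ≤ 45 → met
5. agent due-diligence review 530 days ago vs limit 540 → met
6. condition 'transmits funds internationally' does not hold → requirement n/a → met
7. tangible net worth $100,000 ≥ $100,000 → met
8. designated compliance officers 4 ≥ 2 → met
9. condition 'offers currency exchange' holds; agent list present → met
All met.

Yes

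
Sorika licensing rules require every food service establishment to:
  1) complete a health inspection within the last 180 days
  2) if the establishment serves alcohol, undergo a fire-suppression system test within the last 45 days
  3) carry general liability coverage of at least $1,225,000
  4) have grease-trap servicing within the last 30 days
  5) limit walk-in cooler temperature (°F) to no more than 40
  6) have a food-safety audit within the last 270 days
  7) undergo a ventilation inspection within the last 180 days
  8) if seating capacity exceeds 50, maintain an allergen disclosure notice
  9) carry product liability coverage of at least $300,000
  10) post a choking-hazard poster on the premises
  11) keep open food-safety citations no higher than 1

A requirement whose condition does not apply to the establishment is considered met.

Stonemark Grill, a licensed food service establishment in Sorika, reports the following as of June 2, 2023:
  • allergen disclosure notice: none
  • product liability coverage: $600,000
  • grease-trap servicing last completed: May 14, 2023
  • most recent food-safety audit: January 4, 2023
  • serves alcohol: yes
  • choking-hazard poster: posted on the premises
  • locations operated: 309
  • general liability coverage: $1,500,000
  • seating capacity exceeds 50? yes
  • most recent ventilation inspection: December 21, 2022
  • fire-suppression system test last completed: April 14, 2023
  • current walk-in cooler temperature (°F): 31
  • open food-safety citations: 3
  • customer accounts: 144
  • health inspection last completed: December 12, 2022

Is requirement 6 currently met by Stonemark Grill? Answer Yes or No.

6. food-safety audit 149 days ago vs limit 270 → met

Yes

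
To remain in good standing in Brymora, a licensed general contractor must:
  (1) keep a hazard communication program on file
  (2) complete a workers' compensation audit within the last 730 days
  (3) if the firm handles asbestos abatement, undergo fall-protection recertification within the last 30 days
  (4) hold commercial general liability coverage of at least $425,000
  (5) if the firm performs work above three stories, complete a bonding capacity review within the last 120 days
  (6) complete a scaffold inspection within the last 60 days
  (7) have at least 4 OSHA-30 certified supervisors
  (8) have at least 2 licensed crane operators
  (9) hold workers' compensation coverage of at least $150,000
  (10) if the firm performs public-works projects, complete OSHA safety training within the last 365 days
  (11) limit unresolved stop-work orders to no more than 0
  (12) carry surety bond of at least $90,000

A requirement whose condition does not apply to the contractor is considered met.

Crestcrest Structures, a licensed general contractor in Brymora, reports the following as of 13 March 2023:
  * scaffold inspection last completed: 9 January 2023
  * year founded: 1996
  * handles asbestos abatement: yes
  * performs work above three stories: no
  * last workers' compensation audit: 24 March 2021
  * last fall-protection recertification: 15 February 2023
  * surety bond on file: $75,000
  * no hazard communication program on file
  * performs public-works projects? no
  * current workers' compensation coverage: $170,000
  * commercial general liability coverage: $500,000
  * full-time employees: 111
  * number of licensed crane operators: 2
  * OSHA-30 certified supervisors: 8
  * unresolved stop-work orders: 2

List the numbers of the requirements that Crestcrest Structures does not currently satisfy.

1, 6, 11, 12

1. hazard communication program absent → not met
2. workers' compensation audit 719 days ago vs limit 730 → met
3. condition 'handles asbestos abatement' holds; fall-protection recertification 26 days ago vs limit 30 → met
4. commercial general liability coverage $500,000 ≥ $425,000 → met
5. condition 'performs work above three stories' does not hold → requirement n/a → met
6. scaffold inspection 63 days ago vs limit 60 → not met
7. OSHA-30 certified supervisors 8 ≥ 4 → met
8. licensed crane operators 2 ≥ 2 → met
9. workers' compensation coverage $170,000 ≥ $150,000 → met
10. condition 'performs public-works projects' does not hold → requirement n/a → met
11. unresolved stop-work orders 2 > 0 → not met
12. surety bond $75,000 < $90,000 → not met
Not met: 1, 6, 11, 12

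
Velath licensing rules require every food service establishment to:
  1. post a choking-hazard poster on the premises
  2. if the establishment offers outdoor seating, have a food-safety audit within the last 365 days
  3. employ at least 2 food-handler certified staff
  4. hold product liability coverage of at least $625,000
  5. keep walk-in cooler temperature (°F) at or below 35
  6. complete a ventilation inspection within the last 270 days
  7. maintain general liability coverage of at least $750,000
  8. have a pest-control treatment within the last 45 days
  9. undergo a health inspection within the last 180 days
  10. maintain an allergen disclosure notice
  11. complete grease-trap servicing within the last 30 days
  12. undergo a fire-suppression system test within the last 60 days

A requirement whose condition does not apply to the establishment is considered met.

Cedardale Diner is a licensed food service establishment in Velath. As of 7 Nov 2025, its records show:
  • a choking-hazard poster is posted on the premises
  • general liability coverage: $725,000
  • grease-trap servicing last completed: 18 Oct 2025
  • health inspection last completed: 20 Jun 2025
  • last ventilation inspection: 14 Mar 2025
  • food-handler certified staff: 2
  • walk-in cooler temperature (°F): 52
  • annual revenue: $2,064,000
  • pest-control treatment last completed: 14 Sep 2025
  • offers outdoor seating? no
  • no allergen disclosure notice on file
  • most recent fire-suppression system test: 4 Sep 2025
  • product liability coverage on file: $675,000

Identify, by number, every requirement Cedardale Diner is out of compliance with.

1. choking-hazard poster present → met
2. condition 'offers outdoor seating' does not hold → requirement n/a → met
3. food-handler certified staff 2 ≥ 2 → met
4. product liability coverage $675,000 ≥ $625,000 → met
5. walk-in cooler temperature (°F) 52 > 35 → not met
6. ventilation inspection 238 days ago vs limit 270 → met
7. general liability coverage $725,000 < $750,000 → not met
8. pest-control treatment 54 days ago vs limit 45 → not met
9. health inspection 140 days ago vs limit 180 → met
10. allergen disclosure notice absent → not met
11. grease-trap servicing 20 days ago vs limit 30 → met
12. fire-suppression system test 64 days ago vs limit 60 → not met
Not met: 5, 7, 8, 10, 12

5, 7, 8, 10, 12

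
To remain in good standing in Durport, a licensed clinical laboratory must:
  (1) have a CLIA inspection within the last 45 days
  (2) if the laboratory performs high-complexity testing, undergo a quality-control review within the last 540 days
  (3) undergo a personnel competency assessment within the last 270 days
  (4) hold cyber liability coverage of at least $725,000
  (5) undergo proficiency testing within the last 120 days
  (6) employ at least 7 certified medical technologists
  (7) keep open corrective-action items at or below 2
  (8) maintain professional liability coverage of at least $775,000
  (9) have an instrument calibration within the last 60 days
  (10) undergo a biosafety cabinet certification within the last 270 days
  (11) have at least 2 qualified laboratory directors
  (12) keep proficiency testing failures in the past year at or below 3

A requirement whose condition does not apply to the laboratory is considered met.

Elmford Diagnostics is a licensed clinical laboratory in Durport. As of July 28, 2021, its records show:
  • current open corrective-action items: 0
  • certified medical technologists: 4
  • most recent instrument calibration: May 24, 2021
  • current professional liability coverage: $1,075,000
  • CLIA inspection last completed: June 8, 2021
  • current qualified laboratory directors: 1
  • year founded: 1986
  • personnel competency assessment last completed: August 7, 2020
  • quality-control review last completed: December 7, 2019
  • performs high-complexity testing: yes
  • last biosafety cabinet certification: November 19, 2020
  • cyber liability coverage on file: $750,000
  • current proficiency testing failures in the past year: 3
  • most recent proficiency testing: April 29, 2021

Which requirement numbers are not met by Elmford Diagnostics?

1. CLIA inspection 50 days ago vs limit 45 → not met
2. condition 'performs high-complexity testing' holds; quality-control review 599 days ago vs limit 540 → not met
3. personnel competency assessment 355 days ago vs limit 270 → not met
4. cyber liability coverage $750,000 ≥ $725,000 → met
5. proficiency testing 90 days ago vs limit 120 → met
6. certified medical technologists 4 < 7 → not met
7. open corrective-action items 0 ≤ 2 → met
8. professional liability coverage $1,075,000 ≥ $775,000 → met
9. instrument calibration 65 days ago vs limit 60 → not met
10. biosafety cabinet certification 251 days ago vs limit 270 → met
11. qualified laboratory directors 1 < 2 → not met
12. proficiency testing failures in the past year 3 ≤ 3 → met
Not met: 1, 2, 3, 6, 9, 11

1, 2, 3, 6, 9, 11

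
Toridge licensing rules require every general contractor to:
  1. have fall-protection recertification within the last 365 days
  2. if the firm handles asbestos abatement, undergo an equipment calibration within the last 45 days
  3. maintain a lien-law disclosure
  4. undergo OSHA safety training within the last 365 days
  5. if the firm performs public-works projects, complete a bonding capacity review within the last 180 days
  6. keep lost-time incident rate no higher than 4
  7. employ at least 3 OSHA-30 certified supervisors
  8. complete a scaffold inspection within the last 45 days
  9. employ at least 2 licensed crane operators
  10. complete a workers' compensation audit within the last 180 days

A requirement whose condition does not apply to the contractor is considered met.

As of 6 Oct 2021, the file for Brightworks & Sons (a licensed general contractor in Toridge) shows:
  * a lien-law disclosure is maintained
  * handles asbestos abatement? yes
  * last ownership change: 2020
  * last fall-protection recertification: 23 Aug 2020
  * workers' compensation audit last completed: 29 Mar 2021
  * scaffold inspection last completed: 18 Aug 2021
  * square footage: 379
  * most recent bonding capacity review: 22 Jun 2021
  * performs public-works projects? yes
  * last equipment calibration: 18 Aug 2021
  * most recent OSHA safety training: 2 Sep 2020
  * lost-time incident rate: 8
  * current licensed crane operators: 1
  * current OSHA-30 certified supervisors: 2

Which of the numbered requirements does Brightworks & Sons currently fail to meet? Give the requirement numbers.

1. fall-protection recertification 409 days ago vs limit 365 → not met
2. condition 'handles asbestos abatement' holds; equipment calibration 49 days ago vs limit 45 → not met
3. lien-law disclosure present → met
4. OSHA safety training 399 days ago vs limit 365 → not met
5. condition 'performs public-works projects' holds; bonding capacity review 106 days ago vs limit 180 → met
6. lost-time incident rate 8 > 4 → not met
7. OSHA-30 certified supervisors 2 < 3 → not met
8. scaffold inspection 49 days ago vs limit 45 → not met
9. licensed crane operators 1 < 2 → not met
10. workers' compensation audit 191 days ago vs limit 180 → not met
Not met: 1, 2, 4, 6, 7, 8, 9, 10

1, 2, 4, 6, 7, 8, 9, 10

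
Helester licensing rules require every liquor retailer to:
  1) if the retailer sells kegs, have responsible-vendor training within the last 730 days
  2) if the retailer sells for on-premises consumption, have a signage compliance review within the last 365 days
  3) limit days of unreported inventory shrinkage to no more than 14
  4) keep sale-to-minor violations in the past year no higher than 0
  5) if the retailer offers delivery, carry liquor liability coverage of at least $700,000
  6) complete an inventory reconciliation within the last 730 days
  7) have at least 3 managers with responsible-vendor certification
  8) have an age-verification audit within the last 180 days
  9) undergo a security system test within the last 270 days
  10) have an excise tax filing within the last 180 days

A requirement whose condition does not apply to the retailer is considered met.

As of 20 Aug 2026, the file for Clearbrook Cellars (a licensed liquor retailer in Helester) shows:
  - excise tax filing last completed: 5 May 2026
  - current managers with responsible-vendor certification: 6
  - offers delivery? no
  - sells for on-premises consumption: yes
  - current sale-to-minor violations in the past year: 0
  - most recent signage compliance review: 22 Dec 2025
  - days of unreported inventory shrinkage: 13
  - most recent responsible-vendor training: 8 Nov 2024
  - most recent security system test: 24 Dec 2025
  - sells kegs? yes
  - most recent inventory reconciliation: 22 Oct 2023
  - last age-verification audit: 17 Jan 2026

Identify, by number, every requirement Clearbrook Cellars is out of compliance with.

1. condition 'sells kegs' holds; responsible-vendor training 650 days ago vs limit 730 → met
2. condition 'sells for on-premises consumption' holds; signage compliance review 241 days ago vs limit 365 → met
3. days of unreported inventory shrinkage 13 ≤ 14 → met
4. sale-to-minor violations in the past year 0 ≤ 0 → met
5. condition 'offers delivery' does not hold → requirement n/a → met
6. inventory reconciliation 1033 days ago vs limit 730 → not met
7. managers with responsible-vendor certification 6 ≥ 3 → met
8. age-verification audit 215 days ago vs limit 180 → not met
9. security system test 239 days ago vs limit 270 → met
10. excise tax filing 107 days ago vs limit 180 → met
Not met: 6, 8

6, 8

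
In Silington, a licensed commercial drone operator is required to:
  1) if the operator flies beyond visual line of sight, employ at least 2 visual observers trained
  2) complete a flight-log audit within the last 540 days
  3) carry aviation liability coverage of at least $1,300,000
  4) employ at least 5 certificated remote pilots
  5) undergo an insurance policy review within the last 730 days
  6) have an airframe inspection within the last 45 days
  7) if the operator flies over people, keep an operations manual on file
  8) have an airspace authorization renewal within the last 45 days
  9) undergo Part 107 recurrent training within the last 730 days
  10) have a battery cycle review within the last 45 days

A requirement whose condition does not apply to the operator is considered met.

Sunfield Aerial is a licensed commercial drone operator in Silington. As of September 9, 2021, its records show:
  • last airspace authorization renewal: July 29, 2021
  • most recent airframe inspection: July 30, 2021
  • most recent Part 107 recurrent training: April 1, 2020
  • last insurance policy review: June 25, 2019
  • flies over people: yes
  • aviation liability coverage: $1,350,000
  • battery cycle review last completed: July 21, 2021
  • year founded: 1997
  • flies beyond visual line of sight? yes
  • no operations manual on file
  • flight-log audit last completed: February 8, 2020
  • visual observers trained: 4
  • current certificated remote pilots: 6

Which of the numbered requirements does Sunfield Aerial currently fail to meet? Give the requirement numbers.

1. condition 'flies beyond visual line of sight' holds; visual observers trained 4 ≥ 2 → met
2. flight-log audit 579 days ago vs limit 540 → not met
3. aviation liability coverage $1,350,000 ≥ $1,300,000 → met
4. certificated remote pilots 6 ≥ 5 → met
5. insurance policy review 807 days ago vs limit 730 → not met
6. airframe inspection 41 days ago vs limit 45 → met
7. condition 'flies over people' holds; operations manual absent → not met
8. airspace authorization renewal 42 days ago vs limit 45 → met
9. Part 107 recurrent training 526 days ago vs limit 730 → met
10. battery cycle review 50 days ago vs limit 45 → not met
Not met: 2, 5, 7, 10

2, 5, 7, 10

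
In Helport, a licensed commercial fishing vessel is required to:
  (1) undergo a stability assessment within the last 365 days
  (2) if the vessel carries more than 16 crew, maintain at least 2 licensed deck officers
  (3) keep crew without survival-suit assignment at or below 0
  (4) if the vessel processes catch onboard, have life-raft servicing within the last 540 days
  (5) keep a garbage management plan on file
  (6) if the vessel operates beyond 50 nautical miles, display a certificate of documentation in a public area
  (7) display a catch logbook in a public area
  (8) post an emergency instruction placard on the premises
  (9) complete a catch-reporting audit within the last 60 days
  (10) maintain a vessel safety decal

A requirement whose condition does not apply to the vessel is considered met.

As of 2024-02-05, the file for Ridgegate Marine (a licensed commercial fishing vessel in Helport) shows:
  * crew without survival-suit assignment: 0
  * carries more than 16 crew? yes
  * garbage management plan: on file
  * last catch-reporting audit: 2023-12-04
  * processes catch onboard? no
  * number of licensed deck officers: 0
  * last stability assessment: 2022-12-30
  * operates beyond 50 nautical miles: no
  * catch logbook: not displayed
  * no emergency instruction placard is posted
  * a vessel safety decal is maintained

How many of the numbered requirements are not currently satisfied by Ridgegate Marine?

1. stability assessment 402 days ago vs limit 365 → not met
2. condition 'carries more than 16 crew' holds; licensed deck officers 0 < 2 → not met
3. crew without survival-suit assignment 0 ≤ 0 → met
4. condition 'processes catch onboard' does not hold → requirement n/a → met
5. garbage management plan present → met
6. condition 'operates beyond 50 nautical miles' does not hold → requirement n/a → met
7. catch logbook absent → not met
8. emergency instruction placard absent → not met
9. catch-reporting audit 63 days ago vs limit 60 → not met
10. vessel safety decal present → met
Not met: 5 of 10

5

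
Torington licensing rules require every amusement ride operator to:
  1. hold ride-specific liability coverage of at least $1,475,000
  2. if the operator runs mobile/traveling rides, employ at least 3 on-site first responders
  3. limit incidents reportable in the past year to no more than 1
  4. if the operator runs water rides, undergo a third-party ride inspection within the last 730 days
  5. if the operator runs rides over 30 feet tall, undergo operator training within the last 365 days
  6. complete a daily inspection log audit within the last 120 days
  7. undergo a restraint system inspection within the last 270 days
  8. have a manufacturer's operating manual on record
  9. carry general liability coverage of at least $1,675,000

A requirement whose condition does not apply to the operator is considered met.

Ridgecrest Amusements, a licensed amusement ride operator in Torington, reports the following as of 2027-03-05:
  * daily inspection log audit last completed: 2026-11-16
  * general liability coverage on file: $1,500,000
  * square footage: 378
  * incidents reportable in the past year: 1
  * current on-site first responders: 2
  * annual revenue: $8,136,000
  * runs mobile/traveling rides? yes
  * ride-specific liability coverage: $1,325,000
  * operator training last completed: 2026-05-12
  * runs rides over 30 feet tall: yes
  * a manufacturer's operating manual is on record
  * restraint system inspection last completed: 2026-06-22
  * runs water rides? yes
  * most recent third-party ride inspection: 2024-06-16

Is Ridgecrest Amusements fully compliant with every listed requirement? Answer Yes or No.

No

1. ride-specific liability coverage $1,325,000 < $1,475,000 → not met
2. condition 'runs mobile/traveling rides' holds; on-site first responders 2 < 3 → not met
3. incidents reportable in the past year 1 ≤ 1 → met
4. condition 'runs water rides' holds; third-party ride inspection 992 days ago vs limit 730 → not met
5. condition 'runs rides over 30 feet tall' holds; operator training 297 days ago vs limit 365 → met
6. daily inspection log audit 109 days ago vs limit 120 → met
7. restraint system inspection 256 days ago vs limit 270 → met
8. manufacturer's operating manual present → met
9. general liability coverage $1,500,000 < $1,675,000 → not met
Not met: 1, 2, 4, 9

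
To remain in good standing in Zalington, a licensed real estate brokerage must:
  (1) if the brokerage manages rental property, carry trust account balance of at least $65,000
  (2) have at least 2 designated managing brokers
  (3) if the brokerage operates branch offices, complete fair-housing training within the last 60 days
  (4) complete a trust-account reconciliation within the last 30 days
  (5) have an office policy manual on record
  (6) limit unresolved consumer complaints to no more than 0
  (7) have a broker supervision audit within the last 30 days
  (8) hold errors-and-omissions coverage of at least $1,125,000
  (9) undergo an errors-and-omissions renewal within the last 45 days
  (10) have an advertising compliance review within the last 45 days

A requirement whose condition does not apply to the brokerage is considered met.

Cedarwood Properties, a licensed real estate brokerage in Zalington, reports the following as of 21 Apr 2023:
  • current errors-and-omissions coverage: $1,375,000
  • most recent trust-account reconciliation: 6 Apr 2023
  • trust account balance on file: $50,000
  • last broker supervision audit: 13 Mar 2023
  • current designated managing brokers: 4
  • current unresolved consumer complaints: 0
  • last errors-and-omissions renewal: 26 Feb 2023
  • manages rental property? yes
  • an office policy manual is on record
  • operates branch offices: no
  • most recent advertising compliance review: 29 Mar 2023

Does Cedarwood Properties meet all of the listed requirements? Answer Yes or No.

1. condition 'manages rental property' holds; trust account balance $50,000 < $65,000 → not met
2. designated managing brokers 4 ≥ 2 → met
3. condition 'operates branch offices' does not hold → requirement n/a → met
4. trust-account reconciliation 15 days ago vs limit 30 → met
5. office policy manual present → met
6. unresolved consumer complaints 0 ≤ 0 → met
7. broker supervision audit 39 days ago vs limit 30 → not met
8. errors-and-omissions coverage $1,375,000 ≥ $1,125,000 → met
9. errors-and-omissions renewal 54 days ago vs limit 45 → not met
10. advertising compliance review 23 days ago vs limit 45 → met
Not met: 1, 7, 9

No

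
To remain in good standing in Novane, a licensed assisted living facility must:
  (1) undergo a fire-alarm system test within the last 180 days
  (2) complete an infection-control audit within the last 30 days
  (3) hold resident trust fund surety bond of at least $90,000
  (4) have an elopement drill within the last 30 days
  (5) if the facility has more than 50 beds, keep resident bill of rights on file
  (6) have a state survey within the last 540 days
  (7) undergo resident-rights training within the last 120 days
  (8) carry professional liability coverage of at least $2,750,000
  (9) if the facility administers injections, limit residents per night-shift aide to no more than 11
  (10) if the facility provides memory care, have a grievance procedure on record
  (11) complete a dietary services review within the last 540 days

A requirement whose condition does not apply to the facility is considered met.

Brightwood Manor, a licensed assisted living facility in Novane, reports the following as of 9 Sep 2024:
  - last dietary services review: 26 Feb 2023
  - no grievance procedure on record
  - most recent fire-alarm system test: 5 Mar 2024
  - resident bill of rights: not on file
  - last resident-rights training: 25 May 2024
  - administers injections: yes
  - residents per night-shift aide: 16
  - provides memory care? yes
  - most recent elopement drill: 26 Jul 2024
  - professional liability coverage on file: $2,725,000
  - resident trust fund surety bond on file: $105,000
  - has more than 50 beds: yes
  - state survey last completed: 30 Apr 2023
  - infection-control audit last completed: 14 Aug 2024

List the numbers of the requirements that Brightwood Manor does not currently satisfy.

1. fire-alarm system test 188 days ago vs limit 180 → not met
2. infection-control audit 26 days ago vs limit 30 → met
3. resident trust fund surety bond $105,000 ≥ $90,000 → met
4. elopement drill 45 days ago vs limit 30 → not met
5. condition 'has more than 50 beds' holds; resident bill of rights absent → not met
6. state survey 498 days ago vs limit 540 → met
7. resident-rights training 107 days ago vs limit 120 → met
8. professional liability coverage $2,725,000 < $2,750,000 → not met
9. condition 'administers injections' holds; residents per night-shift aide 16 > 11 → not met
10. condition 'provides memory care' holds; grievance procedure absent → not met
11. dietary services review 561 days ago vs limit 540 → not met
Not met: 1, 4, 5, 8, 9, 10, 11

1, 4, 5, 8, 9, 10, 11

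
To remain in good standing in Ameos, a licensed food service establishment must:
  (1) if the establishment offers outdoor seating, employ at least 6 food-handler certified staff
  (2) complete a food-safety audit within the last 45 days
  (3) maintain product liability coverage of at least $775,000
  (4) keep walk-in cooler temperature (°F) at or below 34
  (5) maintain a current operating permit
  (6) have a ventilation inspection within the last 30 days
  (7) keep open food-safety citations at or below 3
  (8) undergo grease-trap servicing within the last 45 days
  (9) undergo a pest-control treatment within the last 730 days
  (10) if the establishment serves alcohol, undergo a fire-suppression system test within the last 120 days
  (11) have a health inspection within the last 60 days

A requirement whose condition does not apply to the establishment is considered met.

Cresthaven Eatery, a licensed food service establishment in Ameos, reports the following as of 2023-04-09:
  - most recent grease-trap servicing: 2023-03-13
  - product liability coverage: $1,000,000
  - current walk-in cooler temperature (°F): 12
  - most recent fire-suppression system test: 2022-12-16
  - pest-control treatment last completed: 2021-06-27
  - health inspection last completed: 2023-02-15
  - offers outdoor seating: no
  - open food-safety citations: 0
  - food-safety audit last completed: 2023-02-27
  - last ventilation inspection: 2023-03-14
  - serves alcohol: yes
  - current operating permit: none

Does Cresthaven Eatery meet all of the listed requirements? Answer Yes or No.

1. condition 'offers outdoor seating' does not hold → requirement n/a → met
2. food-safety audit 41 days ago vs limit 45 → met
3. product liability coverage $1,000,000 ≥ $775,000 → met
4. walk-in cooler temperature (°F) 12 ≤ 34 → met
5. current operating permit absent → not met
6. ventilation inspection 26 days ago vs limit 30 → met
7. open food-safety citations 0 ≤ 3 → met
8. grease-trap servicing 27 days ago vs limit 45 → met
9. pest-control treatment 651 days ago vs limit 730 → met
10. condition 'serves alcohol' holds; fire-suppression system test 114 days ago vs limit 120 → met
11. health inspection 53 days ago vs limit 60 → met
Not met: 5

No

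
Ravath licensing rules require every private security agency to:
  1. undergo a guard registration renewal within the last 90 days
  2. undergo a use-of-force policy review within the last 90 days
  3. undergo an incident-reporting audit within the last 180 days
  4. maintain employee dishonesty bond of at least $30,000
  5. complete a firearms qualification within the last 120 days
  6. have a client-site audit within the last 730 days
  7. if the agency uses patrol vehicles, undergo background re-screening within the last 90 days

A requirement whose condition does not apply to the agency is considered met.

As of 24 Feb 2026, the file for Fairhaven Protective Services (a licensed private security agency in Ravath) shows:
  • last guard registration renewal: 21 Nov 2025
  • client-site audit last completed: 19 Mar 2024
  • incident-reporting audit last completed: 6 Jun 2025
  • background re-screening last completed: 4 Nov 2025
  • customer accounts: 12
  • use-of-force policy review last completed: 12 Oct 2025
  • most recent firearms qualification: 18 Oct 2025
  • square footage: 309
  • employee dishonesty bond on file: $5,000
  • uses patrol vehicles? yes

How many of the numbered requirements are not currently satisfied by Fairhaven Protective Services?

1. guard registration renewal 95 days ago vs limit 90 → not met
2. use-of-force policy review 135 days ago vs limit 90 → not met
3. incident-reporting audit 263 days ago vs limit 180 → not met
4. employee dishonesty bond $5,000 < $30,000 → not met
5. firearms qualification 129 days ago vs limit 120 → not met
6. client-site audit 707 days ago vs limit 730 → met
7. condition 'uses patrol vehicles' holds; background re-screening 112 days ago vs limit 90 → not met
Not met: 6 of 7

6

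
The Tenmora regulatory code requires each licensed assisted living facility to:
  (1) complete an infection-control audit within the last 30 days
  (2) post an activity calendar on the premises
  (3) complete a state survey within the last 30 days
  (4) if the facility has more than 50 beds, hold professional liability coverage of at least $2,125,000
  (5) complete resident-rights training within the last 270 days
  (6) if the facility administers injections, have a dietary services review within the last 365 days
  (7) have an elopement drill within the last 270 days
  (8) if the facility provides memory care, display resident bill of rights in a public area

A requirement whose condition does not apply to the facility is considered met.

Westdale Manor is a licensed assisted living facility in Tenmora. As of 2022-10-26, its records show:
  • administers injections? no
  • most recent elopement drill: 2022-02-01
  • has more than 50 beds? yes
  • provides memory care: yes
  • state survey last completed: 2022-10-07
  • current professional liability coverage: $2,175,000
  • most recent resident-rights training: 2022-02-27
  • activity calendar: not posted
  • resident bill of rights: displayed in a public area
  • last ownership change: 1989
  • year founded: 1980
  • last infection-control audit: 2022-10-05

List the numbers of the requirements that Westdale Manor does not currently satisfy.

1. infection-control audit 21 days ago vs limit 30 → met
2. activity calendar absent → not met
3. state survey 19 days ago vs limit 30 → met
4. condition 'has more than 50 beds' holds; professional liability coverage $2,175,000 ≥ $2,125,000 → met
5. resident-rights training 241 days ago vs limit 270 → met
6. condition 'administers injections' does not hold → requirement n/a → met
7. elopement drill 267 days ago vs limit 270 → met
8. condition 'provides memory care' holds; resident bill of rights present → met
Not met: 2

2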